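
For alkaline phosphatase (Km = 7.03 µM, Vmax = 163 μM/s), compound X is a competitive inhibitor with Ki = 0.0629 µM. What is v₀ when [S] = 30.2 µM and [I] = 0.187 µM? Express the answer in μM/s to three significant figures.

With α = 1 + [I]/Ki = 1 + 0.187/0.0629 = 3.973, the competitive rate law is v = Vmax[S] / (αKm + [S]).
v = 163×30.2 / (3.973×7.03 + 30.2) = 4923/58.13 = 84.7 μM/s.

84.7 μM/s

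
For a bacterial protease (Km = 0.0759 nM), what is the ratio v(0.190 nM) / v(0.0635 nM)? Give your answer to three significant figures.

Since Vmax cancels, v₂/v₁ = [S]₂(Km+[S]₁) / [S]₁(Km+[S]₂).
= 0.190×(0.0759+0.0635) / (0.0635×(0.0759+0.190)) = 0.02649/0.01688 = 1.57.

1.57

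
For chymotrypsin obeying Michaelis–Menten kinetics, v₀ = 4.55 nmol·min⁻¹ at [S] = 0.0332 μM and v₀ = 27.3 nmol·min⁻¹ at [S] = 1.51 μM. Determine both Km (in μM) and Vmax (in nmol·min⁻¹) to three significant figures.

In reciprocal form, 1/v = (Km/Vmax)·(1/[S]) + 1/Vmax. The two points give (1/[S], 1/v) = (30.12, 0.2198) and (0.6623, 0.03663).
Slope = (0.2198 − 0.03663)/(30.12 − 0.6623) = 0.006217; intercept = 0.2198 − 0.006217×30.12 = 0.03251.
Vmax = 1/intercept = 30.8 nmol·min⁻¹; Km = slope × Vmax = 0.006217 × 30.8 = 0.191 μM.

Km = 0.191 μM; Vmax = 30.8 nmol·min⁻¹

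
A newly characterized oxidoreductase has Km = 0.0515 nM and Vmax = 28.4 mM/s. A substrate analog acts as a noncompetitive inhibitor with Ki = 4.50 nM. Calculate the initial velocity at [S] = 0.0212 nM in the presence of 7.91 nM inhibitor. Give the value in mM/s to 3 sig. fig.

3.00 mM/s

α = 1 + [I]/Ki = 1 + 7.91/4.50 = 2.758.
For a noncompetitive inhibitor, Vmax is reduced to Vmax/α while Km is unchanged: Km,app = 0.0515 nM, Vmax,app = 10.3 mM/s.
v = Vmax,app·[S]/(Km,app + [S]) = 10.3 × 0.0212/(0.0515 + 0.0212) = 3.00 mM/s.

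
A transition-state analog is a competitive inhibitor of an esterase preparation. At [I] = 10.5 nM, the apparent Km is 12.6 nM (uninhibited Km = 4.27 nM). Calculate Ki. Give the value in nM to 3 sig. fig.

5.38 nM

Competitive: Km,app = α·Km with α = 1 + [I]/Ki.
α = Km,app/Km = 12.6/4.27 = 2.951.
Since α = 1 + [I]/Ki, [I]/Ki = 2.951 − 1 = 1.951 and Ki = 10.5/1.951 = 5.38 nM.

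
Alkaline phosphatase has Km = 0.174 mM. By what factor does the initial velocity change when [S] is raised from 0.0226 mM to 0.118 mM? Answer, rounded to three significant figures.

The fractional saturations are [S]/(Km+[S]) = 0.0226/0.1966 = 0.1150 and 0.118/0.2920 = 0.4041.
v₂/v₁ is just their ratio: 0.4041/0.1150 = 3.52.

3.52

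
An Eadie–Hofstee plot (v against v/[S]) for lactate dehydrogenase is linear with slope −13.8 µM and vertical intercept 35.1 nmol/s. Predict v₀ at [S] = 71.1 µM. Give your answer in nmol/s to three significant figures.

29.4 nmol/s

In the Eadie–Hofstee form v = Vmax − Km·(v/[S]), the slope is −Km and the intercept is Vmax, so Km = 13.8 µM and Vmax = 35.1 nmol/s.
v = 35.1 × 71.1/(13.8 + 71.1) = 29.4 nmol/s.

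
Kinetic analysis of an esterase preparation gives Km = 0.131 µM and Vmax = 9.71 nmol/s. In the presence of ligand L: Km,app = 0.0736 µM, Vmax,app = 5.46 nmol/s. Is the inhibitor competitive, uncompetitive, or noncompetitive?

Both Km and Vmax decrease by the same factor (~1.78-fold) — characteristic of uncompetitive inhibition.

uncompetitive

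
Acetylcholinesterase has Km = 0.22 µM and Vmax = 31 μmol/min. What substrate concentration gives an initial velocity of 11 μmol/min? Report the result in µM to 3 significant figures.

0.121 µM

Rearranging v = Vmax[S]/(Km+[S]) gives [S] = Km·v/(Vmax − v).
[S] = 0.22 × 11 / (31 − 11) = 2.420/20.00 = 0.121 µM.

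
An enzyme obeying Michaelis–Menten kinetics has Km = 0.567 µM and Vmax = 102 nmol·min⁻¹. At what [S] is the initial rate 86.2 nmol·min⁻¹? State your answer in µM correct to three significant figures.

Rearranging v = Vmax[S]/(Km+[S]) gives [S] = Km·v/(Vmax − v).
[S] = 0.567 × 86.2 / (102 − 86.2) = 48.88/15.80 = 3.09 µM.

3.09 µM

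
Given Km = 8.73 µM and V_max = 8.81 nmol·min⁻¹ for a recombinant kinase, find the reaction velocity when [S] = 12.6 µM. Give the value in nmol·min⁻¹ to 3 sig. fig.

[S]/(Km+[S]) = 12.6/21.33 = 0.5907, the fractional saturation.
v = 0.5907 × Vmax = 0.5907 × 8.81 = 5.20 nmol·min⁻¹.

5.20 nmol·min⁻¹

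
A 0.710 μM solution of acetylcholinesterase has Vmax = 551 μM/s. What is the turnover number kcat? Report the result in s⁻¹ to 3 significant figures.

kcat = Vmax/[E]total = 551 μM/s / 0.710 μM = 776 s⁻¹.

776 s⁻¹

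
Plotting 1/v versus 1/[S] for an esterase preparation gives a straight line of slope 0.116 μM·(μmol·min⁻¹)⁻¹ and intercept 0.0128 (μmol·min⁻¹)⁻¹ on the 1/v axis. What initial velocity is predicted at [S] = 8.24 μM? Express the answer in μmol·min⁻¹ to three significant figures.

The y-intercept is 1/Vmax, so Vmax = 1/0.0128 = 78.1 μmol·min⁻¹.
The slope is Km/Vmax, so Km = 0.116 × 78.1 = 9.06 μM.
Then v = 78.1 × 8.24/(9.06 + 8.24) = 37.2 μmol·min⁻¹.

37.2 μmol·min⁻¹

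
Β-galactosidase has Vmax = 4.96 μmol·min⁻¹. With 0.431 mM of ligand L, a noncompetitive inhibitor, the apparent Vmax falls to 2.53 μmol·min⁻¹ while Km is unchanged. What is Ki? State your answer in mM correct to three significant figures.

Noncompetitive: Vmax,app = Vmax/α with α = 1 + [I]/Ki.
α = Vmax/Vmax,app = 4.96/2.53 = 1.960.
Since α = 1 + [I]/Ki, [I]/Ki = 1.960 − 1 = 0.9605 and Ki = 0.431/0.9605 = 0.449 mM.

0.449 mM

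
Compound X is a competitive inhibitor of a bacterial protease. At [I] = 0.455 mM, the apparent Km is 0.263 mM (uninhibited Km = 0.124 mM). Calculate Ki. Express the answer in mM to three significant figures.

0.406 mM

Competitive: Km,app = α·Km with α = 1 + [I]/Ki.
α = Km,app/Km = 0.263/0.124 = 2.121.
Ki = [I]/(α − 1) = 0.455/1.121 = 0.406 mM.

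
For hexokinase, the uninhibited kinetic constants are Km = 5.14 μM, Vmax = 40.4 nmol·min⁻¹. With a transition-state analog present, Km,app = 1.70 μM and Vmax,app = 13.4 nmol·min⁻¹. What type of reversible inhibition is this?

uncompetitive

Both Km and Vmax decrease by the same factor (~3.02-fold) — characteristic of uncompetitive inhibition.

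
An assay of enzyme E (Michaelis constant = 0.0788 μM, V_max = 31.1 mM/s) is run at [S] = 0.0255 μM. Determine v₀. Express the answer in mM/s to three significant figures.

7.60 mM/s

[S]/(Km+[S]) = 0.0255/0.1043 = 0.2445, the fractional saturation.
v = 0.2445 × Vmax = 0.2445 × 31.1 = 7.60 mM/s.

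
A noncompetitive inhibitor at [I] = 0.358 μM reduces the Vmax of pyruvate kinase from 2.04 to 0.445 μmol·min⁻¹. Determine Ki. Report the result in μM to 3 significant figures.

0.0999 μM

Noncompetitive: Vmax,app = Vmax/α with α = 1 + [I]/Ki.
α = Vmax/Vmax,app = 2.04/0.445 = 4.584.
Since α = 1 + [I]/Ki, [I]/Ki = 4.584 − 1 = 3.584 and Ki = 0.358/3.584 = 0.0999 μM.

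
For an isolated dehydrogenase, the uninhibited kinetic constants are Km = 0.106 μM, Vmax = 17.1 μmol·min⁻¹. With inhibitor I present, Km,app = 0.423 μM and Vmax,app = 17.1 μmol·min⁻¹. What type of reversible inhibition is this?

competitive

Km increases (0.106 → 0.423 μM) while Vmax is unchanged — the hallmark of competitive inhibition.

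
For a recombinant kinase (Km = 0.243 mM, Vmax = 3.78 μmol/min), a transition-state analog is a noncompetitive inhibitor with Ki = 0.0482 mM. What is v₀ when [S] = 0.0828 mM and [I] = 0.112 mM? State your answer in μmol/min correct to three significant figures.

With α = 1 + [I]/Ki = 1 + 0.112/0.0482 = 3.324, the noncompetitive rate law is v = (Vmax/α)·[S] / (Km + [S]).
v = (3.78/3.324)×0.0828 / (0.243 + 0.0828) = 0.09417/0.3258 = 0.289 μmol/min.

0.289 μmol/min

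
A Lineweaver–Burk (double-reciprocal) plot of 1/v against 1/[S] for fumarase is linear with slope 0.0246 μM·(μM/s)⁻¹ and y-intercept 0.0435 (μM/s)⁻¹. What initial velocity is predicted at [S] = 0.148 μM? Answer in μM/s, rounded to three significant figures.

4.77 μM/s

The y-intercept is 1/Vmax, so Vmax = 1/0.0435 = 23.0 μM/s.
The slope is Km/Vmax, so Km = 0.0246 × 23.0 = 0.566 μM.
Then v = 23.0 × 0.148/(0.566 + 0.148) = 4.77 μM/s.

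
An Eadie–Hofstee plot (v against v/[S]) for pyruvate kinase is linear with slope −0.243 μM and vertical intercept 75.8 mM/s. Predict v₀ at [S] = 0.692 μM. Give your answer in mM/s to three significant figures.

In the Eadie–Hofstee form v = Vmax − Km·(v/[S]), the slope is −Km and the intercept is Vmax, so Km = 0.243 μM and Vmax = 75.8 mM/s.
v = 75.8 × 0.692/(0.243 + 0.692) = 56.1 mM/s.

56.1 mM/s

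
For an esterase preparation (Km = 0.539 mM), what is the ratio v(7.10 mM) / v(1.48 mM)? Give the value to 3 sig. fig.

1.27

Since Vmax cancels, v₂/v₁ = [S]₂(Km+[S]₁) / [S]₁(Km+[S]₂).
= 7.10×(0.539+1.48) / (1.48×(0.539+7.10)) = 14.33/11.31 = 1.27.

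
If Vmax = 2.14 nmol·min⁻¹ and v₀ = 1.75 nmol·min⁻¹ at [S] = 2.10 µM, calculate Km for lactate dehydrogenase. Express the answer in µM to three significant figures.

0.468 µM

From v = Vmax[S]/(Km+[S]), Km = [S](Vmax − v)/v.
Km = 2.10 × (2.14 − 1.75) / 1.75 = 0.8190/1.75 = 0.468 µM.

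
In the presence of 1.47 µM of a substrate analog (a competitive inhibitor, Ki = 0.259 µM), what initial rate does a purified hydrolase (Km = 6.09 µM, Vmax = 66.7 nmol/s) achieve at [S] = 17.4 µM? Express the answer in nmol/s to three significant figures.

20.0 nmol/s

α = 1 + [I]/Ki = 1 + 1.47/0.259 = 6.676.
For a competitive inhibitor, Vmax is unchanged and the apparent Km becomes α·Km: Km,app = 40.7 µM, Vmax,app = 66.7 nmol/s.
v = Vmax,app·[S]/(Km,app + [S]) = 66.7 × 17.4/(40.7 + 17.4) = 20.0 nmol/s.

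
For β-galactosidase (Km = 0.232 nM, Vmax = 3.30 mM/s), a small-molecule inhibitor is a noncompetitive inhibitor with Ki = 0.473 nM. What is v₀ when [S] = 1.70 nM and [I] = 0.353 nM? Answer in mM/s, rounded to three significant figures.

With α = 1 + [I]/Ki = 1 + 0.353/0.473 = 1.746, the noncompetitive rate law is v = (Vmax/α)·[S] / (Km + [S]).
v = (3.30/1.746)×1.70 / (0.232 + 1.70) = 3.213/1.932 = 1.66 mM/s.

1.66 mM/s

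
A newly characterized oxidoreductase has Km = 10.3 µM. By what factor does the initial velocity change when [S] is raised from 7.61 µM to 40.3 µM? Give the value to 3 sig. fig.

1.87

The fractional saturations are [S]/(Km+[S]) = 7.61/17.91 = 0.4249 and 40.3/50.60 = 0.7964.
v₂/v₁ is just their ratio: 0.7964/0.4249 = 1.87.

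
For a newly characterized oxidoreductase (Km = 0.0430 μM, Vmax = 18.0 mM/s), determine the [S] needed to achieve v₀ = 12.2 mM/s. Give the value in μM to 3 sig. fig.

0.0904 μM

Rearranging v = Vmax[S]/(Km+[S]) gives [S] = Km·v/(Vmax − v).
[S] = 0.0430 × 12.2 / (18.0 − 12.2) = 0.5246/5.800 = 0.0904 μM.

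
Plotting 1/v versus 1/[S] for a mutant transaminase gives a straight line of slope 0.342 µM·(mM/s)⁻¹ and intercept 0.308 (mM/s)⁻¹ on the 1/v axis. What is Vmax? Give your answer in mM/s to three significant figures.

The y-intercept of a Lineweaver–Burk plot equals 1/Vmax, so Vmax = 1/0.308 = 3.25 mM/s.

3.25 mM/s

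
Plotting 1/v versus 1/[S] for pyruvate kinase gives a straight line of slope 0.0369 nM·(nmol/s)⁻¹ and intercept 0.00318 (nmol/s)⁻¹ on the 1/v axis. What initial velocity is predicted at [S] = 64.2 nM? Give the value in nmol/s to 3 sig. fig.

The y-intercept is 1/Vmax, so Vmax = 1/0.00318 = 314 nmol/s.
The slope is Km/Vmax, so Km = 0.0369 × 314 = 11.6 nM.
Then v = 314 × 64.2/(11.6 + 64.2) = 266 nmol/s.

266 nmol/s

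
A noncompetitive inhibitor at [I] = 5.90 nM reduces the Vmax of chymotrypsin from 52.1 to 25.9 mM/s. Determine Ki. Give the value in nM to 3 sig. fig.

Noncompetitive: Vmax,app = Vmax/α with α = 1 + [I]/Ki.
α = Vmax/Vmax,app = 52.1/25.9 = 2.012.
Ki = [I]/(α − 1) = 5.90/1.012 = 5.83 nM.

5.83 nM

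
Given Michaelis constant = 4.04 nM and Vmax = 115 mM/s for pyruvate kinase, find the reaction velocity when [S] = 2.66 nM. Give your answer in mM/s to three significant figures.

45.7 mM/s

[S]/(Km+[S]) = 2.66/6.700 = 0.3970, the fractional saturation.
v = 0.3970 × Vmax = 0.3970 × 115 = 45.7 mM/s.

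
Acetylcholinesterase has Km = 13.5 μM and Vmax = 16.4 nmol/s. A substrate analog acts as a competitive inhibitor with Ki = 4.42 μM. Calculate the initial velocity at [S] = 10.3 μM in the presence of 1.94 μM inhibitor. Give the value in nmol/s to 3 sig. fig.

With α = 1 + [I]/Ki = 1 + 1.94/4.42 = 1.439, the competitive rate law is v = Vmax[S] / (αKm + [S]).
v = 16.4×10.3 / (1.439×13.5 + 10.3) = 168.9/29.73 = 5.68 nmol/s.

5.68 nmol/s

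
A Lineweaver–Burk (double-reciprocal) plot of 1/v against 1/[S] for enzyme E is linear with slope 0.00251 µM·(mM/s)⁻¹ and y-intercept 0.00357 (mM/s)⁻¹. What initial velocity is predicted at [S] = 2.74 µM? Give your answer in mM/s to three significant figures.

The y-intercept is 1/Vmax, so Vmax = 1/0.00357 = 280 mM/s.
The slope is Km/Vmax, so Km = 0.00251 × 280 = 0.703 µM.
Then v = 280 × 2.74/(0.703 + 2.74) = 223 mM/s.

223 mM/s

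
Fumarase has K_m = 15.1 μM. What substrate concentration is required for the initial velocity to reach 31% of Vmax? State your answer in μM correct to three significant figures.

v/Vmax = [S]/(Km+[S]) = 0.31, so [S] = Km·0.31/(1 − 0.31) = 15.1 × 0.4493.
[S] = 6.78 μM.

6.78 μM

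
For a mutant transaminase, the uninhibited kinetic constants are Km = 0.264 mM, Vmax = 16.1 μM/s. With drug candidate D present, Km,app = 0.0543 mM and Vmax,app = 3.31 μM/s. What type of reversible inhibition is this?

uncompetitive

Both Km and Vmax decrease by the same factor (~4.86-fold) — characteristic of uncompetitive inhibition.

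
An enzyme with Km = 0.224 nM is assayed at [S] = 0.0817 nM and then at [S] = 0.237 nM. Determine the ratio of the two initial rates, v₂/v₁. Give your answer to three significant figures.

1.92

Since Vmax cancels, v₂/v₁ = [S]₂(Km+[S]₁) / [S]₁(Km+[S]₂).
= 0.237×(0.224+0.0817) / (0.0817×(0.224+0.237)) = 0.07245/0.03766 = 1.92.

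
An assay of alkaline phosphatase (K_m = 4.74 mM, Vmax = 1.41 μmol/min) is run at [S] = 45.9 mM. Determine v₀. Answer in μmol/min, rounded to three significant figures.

1.28 μmol/min

v = Vmax·[S]/(Km + [S]) = 1.41 × 45.9 / (4.74 + 45.9)
  = 64.72 / 50.64 = 1.28 μmol/min.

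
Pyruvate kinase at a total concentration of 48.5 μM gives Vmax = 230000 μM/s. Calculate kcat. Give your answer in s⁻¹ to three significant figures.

4740 s⁻¹

kcat = Vmax/[E]total = 230000 μM/s / 48.5 μM = 4740 s⁻¹.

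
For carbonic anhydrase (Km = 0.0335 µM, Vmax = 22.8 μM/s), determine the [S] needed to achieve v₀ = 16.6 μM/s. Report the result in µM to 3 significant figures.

0.0897 µM

The required fractional saturation is v/Vmax = 16.6/22.8 = 0.7281.
Then [S]/(Km+[S]) = 0.7281 ⇒ [S] = 0.0335 × 0.7281/(1 − 0.7281) = 0.0897 µM.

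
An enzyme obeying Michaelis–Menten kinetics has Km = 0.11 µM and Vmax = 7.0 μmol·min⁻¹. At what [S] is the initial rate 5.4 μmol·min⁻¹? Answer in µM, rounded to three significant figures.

Rearranging v = Vmax[S]/(Km+[S]) gives [S] = Km·v/(Vmax − v).
[S] = 0.11 × 5.4 / (7.0 − 5.4) = 0.5940/1.600 = 0.371 µM.

0.371 µM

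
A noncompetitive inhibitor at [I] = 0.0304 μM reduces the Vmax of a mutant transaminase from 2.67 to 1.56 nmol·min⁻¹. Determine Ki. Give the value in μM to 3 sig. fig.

0.0427 μM

Noncompetitive: Vmax,app = Vmax/α with α = 1 + [I]/Ki.
α = Vmax/Vmax,app = 2.67/1.56 = 1.712.
Since α = 1 + [I]/Ki, [I]/Ki = 1.712 − 1 = 0.7115 and Ki = 0.0304/0.7115 = 0.0427 μM.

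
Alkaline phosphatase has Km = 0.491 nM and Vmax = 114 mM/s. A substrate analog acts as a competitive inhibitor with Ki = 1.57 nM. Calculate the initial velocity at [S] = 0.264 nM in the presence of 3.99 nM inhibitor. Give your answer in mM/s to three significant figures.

15.0 mM/s

α = 1 + [I]/Ki = 1 + 3.99/1.57 = 3.541.
For a competitive inhibitor, Vmax is unchanged and the apparent Km becomes α·Km: Km,app = 1.74 nM, Vmax,app = 114 mM/s.
v = Vmax,app·[S]/(Km,app + [S]) = 114 × 0.264/(1.74 + 0.264) = 15.0 mM/s.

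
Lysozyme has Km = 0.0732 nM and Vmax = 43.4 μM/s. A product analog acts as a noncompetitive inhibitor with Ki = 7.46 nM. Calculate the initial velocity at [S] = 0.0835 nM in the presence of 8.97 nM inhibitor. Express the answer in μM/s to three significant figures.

10.5 μM/s

α = 1 + [I]/Ki = 1 + 8.97/7.46 = 2.202.
For a noncompetitive inhibitor, Vmax is reduced to Vmax/α while Km is unchanged: Km,app = 0.0732 nM, Vmax,app = 19.7 μM/s.
v = Vmax,app·[S]/(Km,app + [S]) = 19.7 × 0.0835/(0.0732 + 0.0835) = 10.5 μM/s.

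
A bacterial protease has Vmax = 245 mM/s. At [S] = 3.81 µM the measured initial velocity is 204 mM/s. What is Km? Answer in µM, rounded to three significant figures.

From v = Vmax[S]/(Km+[S]), Km = [S](Vmax − v)/v.
Km = 3.81 × (245 − 204) / 204 = 156.2/204 = 0.766 µM.

0.766 µM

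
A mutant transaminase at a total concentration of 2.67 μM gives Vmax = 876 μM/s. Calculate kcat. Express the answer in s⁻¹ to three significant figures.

kcat = Vmax/[E]total = 876 μM/s / 2.67 μM = 328 s⁻¹.

328 s⁻¹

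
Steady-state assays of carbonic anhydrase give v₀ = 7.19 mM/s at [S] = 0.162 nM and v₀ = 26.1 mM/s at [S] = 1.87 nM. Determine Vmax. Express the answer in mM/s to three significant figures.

In reciprocal form, 1/v = (Km/Vmax)·(1/[S]) + 1/Vmax. The two points give (1/[S], 1/v) = (6.173, 0.1391) and (0.5348, 0.03831).
Slope = (0.1391 − 0.03831)/(6.173 − 0.5348) = 0.01787; intercept = 0.1391 − 0.01787×6.173 = 0.02876.
Vmax = 1/intercept = 34.8 mM/s; Km = slope × Vmax = 0.01787 × 34.8 = 0.622 nM.

34.8 mM/s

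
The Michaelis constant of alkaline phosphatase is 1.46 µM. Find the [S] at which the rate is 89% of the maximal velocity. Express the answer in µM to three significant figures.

v/Vmax = [S]/(Km+[S]) = 0.89, so [S] = Km·0.89/(1 − 0.89) = 1.46 × 8.091.
[S] = 11.8 µM.

11.8 µM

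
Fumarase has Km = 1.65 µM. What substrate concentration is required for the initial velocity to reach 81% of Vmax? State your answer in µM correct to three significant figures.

v/Vmax = [S]/(Km+[S]) = 0.81, so [S] = Km·0.81/(1 − 0.81) = 1.65 × 4.263.
[S] = 7.03 µM.

7.03 µM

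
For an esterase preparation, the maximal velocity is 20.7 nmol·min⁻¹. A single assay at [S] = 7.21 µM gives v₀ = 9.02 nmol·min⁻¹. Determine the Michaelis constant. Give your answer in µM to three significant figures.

From v = Vmax[S]/(Km+[S]), Km = [S](Vmax − v)/v.
Km = 7.21 × (20.7 − 9.02) / 9.02 = 84.21/9.02 = 9.34 µM.

9.34 µM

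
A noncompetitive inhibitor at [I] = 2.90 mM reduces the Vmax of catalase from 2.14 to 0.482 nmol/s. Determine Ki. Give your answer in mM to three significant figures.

0.843 mM

Noncompetitive: Vmax,app = Vmax/α with α = 1 + [I]/Ki.
α = Vmax/Vmax,app = 2.14/0.482 = 4.440.
Since α = 1 + [I]/Ki, [I]/Ki = 4.440 − 1 = 3.440 and Ki = 2.90/3.440 = 0.843 mM.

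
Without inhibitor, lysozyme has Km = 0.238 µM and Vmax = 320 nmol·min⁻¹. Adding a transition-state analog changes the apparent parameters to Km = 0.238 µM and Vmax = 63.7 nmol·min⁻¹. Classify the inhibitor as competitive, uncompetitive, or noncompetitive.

Vmax decreases (320 → 63.7 nmol·min⁻¹) while Km is unchanged — pure noncompetitive inhibition.

noncompetitive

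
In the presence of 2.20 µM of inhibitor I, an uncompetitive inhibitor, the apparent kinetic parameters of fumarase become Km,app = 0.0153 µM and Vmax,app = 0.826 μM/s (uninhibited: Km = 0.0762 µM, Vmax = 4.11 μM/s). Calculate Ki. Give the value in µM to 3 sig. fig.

0.553 µM

Uncompetitive: Vmax,app = Vmax/α (and Km,app = Km/α) with α = 1 + [I]/Ki.
α = Vmax/Vmax,app = 4.11/0.826 = 4.976.
Since α = 1 + [I]/Ki, [I]/Ki = 4.976 − 1 = 3.976 and Ki = 2.20/3.976 = 0.553 µM.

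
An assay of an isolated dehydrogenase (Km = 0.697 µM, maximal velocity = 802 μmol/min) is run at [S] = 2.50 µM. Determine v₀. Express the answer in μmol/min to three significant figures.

[S]/(Km+[S]) = 2.50/3.197 = 0.7820, the fractional saturation.
v = 0.7820 × Vmax = 0.7820 × 802 = 627 μmol/min.

627 μmol/min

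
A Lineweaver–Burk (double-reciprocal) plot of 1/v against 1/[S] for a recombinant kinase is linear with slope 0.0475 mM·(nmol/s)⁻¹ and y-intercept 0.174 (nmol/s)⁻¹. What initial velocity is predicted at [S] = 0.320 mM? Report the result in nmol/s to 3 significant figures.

The y-intercept is 1/Vmax, so Vmax = 1/0.174 = 5.75 nmol/s.
The slope is Km/Vmax, so Km = 0.0475 × 5.75 = 0.273 mM.
Then v = 5.75 × 0.320/(0.273 + 0.320) = 3.10 nmol/s.

3.10 nmol/s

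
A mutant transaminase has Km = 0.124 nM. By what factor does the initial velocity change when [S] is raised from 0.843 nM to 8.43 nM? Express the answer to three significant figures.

The fractional saturations are [S]/(Km+[S]) = 0.843/0.9670 = 0.8718 and 8.43/8.554 = 0.9855.
v₂/v₁ is just their ratio: 0.9855/0.8718 = 1.13.

1.13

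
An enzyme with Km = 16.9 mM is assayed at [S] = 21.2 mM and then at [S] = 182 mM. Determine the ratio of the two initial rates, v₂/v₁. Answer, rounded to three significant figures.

Since Vmax cancels, v₂/v₁ = [S]₂(Km+[S]₁) / [S]₁(Km+[S]₂).
= 182×(16.9+21.2) / (21.2×(16.9+182)) = 6934/4217 = 1.64.

1.64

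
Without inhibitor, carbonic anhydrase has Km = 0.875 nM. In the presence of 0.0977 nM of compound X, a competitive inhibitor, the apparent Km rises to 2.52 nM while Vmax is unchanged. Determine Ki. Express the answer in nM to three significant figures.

0.0520 nM

Competitive: Km,app = α·Km with α = 1 + [I]/Ki.
α = Km,app/Km = 2.52/0.875 = 2.880.
Ki = [I]/(α − 1) = 0.0977/1.880 = 0.0520 nM.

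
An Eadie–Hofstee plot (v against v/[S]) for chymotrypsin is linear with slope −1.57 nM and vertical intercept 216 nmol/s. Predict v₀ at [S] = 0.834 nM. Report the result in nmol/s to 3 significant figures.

In the Eadie–Hofstee form v = Vmax − Km·(v/[S]), the slope is −Km and the intercept is Vmax, so Km = 1.57 nM and Vmax = 216 nmol/s.
v = 216 × 0.834/(1.57 + 0.834) = 74.9 nmol/s.

74.9 nmol/s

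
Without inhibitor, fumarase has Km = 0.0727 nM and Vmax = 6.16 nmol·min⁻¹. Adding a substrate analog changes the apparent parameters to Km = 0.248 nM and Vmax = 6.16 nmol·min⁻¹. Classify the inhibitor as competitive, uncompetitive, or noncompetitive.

competitive

Km increases (0.0727 → 0.248 nM) while Vmax is unchanged — the hallmark of competitive inhibition.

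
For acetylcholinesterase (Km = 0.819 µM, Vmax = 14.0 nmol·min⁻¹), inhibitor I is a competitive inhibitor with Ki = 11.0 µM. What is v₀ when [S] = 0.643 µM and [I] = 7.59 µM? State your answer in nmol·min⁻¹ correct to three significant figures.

4.44 nmol·min⁻¹

With α = 1 + [I]/Ki = 1 + 7.59/11.0 = 1.690, the competitive rate law is v = Vmax[S] / (αKm + [S]).
v = 14.0×0.643 / (1.690×0.819 + 0.643) = 9.002/2.027 = 4.44 nmol·min⁻¹.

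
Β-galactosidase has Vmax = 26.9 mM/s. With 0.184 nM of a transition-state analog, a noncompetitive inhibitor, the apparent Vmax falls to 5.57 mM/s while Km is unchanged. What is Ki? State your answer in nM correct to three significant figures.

Noncompetitive: Vmax,app = Vmax/α with α = 1 + [I]/Ki.
α = Vmax/Vmax,app = 26.9/5.57 = 4.829.
Ki = [I]/(α − 1) = 0.184/3.829 = 0.0480 nM.

0.0480 nM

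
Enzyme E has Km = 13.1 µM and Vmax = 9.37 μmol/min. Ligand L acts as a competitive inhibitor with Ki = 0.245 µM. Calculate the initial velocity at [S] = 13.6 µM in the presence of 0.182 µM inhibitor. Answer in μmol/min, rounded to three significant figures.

3.50 μmol/min

With α = 1 + [I]/Ki = 1 + 0.182/0.245 = 1.743, the competitive rate law is v = Vmax[S] / (αKm + [S]).
v = 9.37×13.6 / (1.743×13.1 + 13.6) = 127.4/36.43 = 3.50 μmol/min.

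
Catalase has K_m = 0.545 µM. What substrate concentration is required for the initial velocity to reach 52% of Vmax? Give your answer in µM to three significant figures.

0.590 µM

v/Vmax = [S]/(Km+[S]) = 0.52, so [S] = Km·0.52/(1 − 0.52) = 0.545 × 1.083.
[S] = 0.590 µM.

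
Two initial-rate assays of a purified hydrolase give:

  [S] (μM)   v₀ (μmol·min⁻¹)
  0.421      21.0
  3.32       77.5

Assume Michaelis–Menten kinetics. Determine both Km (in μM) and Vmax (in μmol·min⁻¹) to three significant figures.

From v = Vmax[S]/(Km+[S]), each point gives Vmax = v(Km+[S])/[S].
Equating: 21.0(Km+0.421)/0.421 = 77.5(Km+3.32)/3.32.
49.88·Km + 21.0 = 23.34·Km + 77.5, so (49.88 − 23.34)·Km = 77.5 − 21.0.
Km = 56.50/26.54 = 2.13 μM; then Vmax = 21.0(2.13+0.421)/0.421 = 127 μmol·min⁻¹.

Km = 2.13 μM; Vmax = 127 μmol·min⁻¹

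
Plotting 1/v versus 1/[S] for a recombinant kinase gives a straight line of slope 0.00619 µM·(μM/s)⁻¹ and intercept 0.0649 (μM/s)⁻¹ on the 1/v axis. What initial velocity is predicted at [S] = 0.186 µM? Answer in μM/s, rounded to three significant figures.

The y-intercept is 1/Vmax, so Vmax = 1/0.0649 = 15.4 μM/s.
The slope is Km/Vmax, so Km = 0.00619 × 15.4 = 0.0954 µM.
Then v = 15.4 × 0.186/(0.0954 + 0.186) = 10.2 μM/s.

10.2 μM/s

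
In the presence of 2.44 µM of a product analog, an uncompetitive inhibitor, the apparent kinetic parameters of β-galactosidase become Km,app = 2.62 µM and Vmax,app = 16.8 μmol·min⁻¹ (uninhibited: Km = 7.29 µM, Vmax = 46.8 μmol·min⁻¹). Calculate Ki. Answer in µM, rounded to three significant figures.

Uncompetitive: Vmax,app = Vmax/α (and Km,app = Km/α) with α = 1 + [I]/Ki.
α = Vmax/Vmax,app = 46.8/16.8 = 2.786.
Ki = [I]/(α − 1) = 2.44/1.786 = 1.37 µM.

1.37 µM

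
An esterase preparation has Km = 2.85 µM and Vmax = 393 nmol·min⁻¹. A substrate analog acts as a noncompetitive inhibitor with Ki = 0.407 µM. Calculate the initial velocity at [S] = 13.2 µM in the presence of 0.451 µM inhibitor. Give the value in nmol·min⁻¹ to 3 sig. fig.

With α = 1 + [I]/Ki = 1 + 0.451/0.407 = 2.108, the noncompetitive rate law is v = (Vmax/α)·[S] / (Km + [S]).
v = (393/2.108)×13.2 / (2.85 + 13.2) = 2461/16.05 = 153 nmol·min⁻¹.

153 nmol·min⁻¹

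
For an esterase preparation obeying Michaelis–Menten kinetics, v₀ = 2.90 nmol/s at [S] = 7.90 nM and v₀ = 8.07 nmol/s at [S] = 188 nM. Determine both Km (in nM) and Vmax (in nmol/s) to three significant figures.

In reciprocal form, 1/v = (Km/Vmax)·(1/[S]) + 1/Vmax. The two points give (1/[S], 1/v) = (0.1266, 0.3448) and (0.005319, 0.1239).
Slope = (0.3448 − 0.1239)/(0.1266 − 0.005319) = 1.822; intercept = 0.3448 − 1.822×0.1266 = 0.1142.
Vmax = 1/intercept = 8.75 nmol/s; Km = slope × Vmax = 1.822 × 8.75 = 15.9 nM.

Km = 15.9 nM; Vmax = 8.75 nmol/s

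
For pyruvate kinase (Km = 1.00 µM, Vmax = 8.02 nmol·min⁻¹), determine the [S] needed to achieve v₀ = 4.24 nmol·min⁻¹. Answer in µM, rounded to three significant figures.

1.12 µM

The required fractional saturation is v/Vmax = 4.24/8.02 = 0.5287.
Then [S]/(Km+[S]) = 0.5287 ⇒ [S] = 1.00 × 0.5287/(1 − 0.5287) = 1.12 µM.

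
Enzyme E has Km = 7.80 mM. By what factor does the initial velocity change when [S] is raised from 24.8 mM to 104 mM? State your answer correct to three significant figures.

Since Vmax cancels, v₂/v₁ = [S]₂(Km+[S]₁) / [S]₁(Km+[S]₂).
= 104×(7.80+24.8) / (24.8×(7.80+104)) = 3390/2773 = 1.22.

1.22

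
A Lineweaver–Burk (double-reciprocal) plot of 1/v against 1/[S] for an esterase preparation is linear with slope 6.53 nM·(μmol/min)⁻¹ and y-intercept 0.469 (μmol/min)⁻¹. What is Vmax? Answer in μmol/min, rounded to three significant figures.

The y-intercept of a Lineweaver–Burk plot equals 1/Vmax, so Vmax = 1/0.469 = 2.13 μmol/min.

2.13 μmol/min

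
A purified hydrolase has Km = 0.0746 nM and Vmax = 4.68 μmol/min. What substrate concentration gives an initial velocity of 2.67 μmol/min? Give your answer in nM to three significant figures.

0.0991 nM

Rearranging v = Vmax[S]/(Km+[S]) gives [S] = Km·v/(Vmax − v).
[S] = 0.0746 × 2.67 / (4.68 − 2.67) = 0.1992/2.010 = 0.0991 nM.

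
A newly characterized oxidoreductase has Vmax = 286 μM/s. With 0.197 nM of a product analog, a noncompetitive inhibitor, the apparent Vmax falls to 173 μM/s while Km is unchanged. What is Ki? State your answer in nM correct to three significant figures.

0.302 nM

Noncompetitive: Vmax,app = Vmax/α with α = 1 + [I]/Ki.
α = Vmax/Vmax,app = 286/173 = 1.653.
Ki = [I]/(α − 1) = 0.197/0.6532 = 0.302 nM.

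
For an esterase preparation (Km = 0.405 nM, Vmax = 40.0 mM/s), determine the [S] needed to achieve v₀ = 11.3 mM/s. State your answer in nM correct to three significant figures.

The required fractional saturation is v/Vmax = 11.3/40.0 = 0.2825.
Then [S]/(Km+[S]) = 0.2825 ⇒ [S] = 0.405 × 0.2825/(1 − 0.2825) = 0.159 nM.

0.159 nM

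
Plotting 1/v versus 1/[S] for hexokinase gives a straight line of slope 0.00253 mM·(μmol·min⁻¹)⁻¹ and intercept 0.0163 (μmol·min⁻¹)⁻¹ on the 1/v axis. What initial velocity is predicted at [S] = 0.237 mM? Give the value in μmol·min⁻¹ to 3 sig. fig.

The y-intercept is 1/Vmax, so Vmax = 1/0.0163 = 61.3 μmol·min⁻¹.
The slope is Km/Vmax, so Km = 0.00253 × 61.3 = 0.155 mM.
Then v = 61.3 × 0.237/(0.155 + 0.237) = 37.1 μmol·min⁻¹.

37.1 μmol·min⁻¹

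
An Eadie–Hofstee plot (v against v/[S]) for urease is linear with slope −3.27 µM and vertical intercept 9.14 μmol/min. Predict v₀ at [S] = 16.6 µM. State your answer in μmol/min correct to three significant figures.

In the Eadie–Hofstee form v = Vmax − Km·(v/[S]), the slope is −Km and the intercept is Vmax, so Km = 3.27 µM and Vmax = 9.14 μmol/min.
v = 9.14 × 16.6/(3.27 + 16.6) = 7.64 μmol/min.

7.64 μmol/min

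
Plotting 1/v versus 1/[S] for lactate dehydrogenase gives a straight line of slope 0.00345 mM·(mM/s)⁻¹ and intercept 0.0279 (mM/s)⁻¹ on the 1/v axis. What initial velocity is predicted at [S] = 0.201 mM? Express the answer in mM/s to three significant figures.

22.2 mM/s

The y-intercept is 1/Vmax, so Vmax = 1/0.0279 = 35.8 mM/s.
The slope is Km/Vmax, so Km = 0.00345 × 35.8 = 0.124 mM.
Then v = 35.8 × 0.201/(0.124 + 0.201) = 22.2 mM/s.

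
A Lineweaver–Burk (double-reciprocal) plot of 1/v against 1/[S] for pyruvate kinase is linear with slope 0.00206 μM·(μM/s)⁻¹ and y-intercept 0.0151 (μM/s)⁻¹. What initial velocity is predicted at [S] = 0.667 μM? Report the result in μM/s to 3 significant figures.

The y-intercept is 1/Vmax, so Vmax = 1/0.0151 = 66.2 μM/s.
The slope is Km/Vmax, so Km = 0.00206 × 66.2 = 0.136 μM.
Then v = 66.2 × 0.667/(0.136 + 0.667) = 55.0 μM/s.

55.0 μM/s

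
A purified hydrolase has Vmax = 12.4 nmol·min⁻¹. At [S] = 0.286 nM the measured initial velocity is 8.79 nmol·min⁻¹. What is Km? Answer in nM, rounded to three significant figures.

v/Vmax = 8.79/12.4 = 0.7089 = [S]/(Km+[S]).
So Km + [S] = [S]/0.7089 = 0.4035 nM, giving Km = 0.4035 − 0.286 = 0.117 nM.

0.117 nM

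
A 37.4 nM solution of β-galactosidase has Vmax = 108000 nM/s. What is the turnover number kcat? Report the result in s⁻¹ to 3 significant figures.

2890 s⁻¹

kcat = Vmax/[E]total = 108000 nM/s / 37.4 nM = 2890 s⁻¹.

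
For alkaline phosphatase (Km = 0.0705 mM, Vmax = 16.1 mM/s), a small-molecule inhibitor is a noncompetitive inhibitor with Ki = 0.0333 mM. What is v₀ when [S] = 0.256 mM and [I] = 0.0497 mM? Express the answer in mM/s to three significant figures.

5.06 mM/s

α = 1 + [I]/Ki = 1 + 0.0497/0.0333 = 2.492.
For a noncompetitive inhibitor, Vmax is reduced to Vmax/α while Km is unchanged: Km,app = 0.0705 mM, Vmax,app = 6.46 mM/s.
v = Vmax,app·[S]/(Km,app + [S]) = 6.46 × 0.256/(0.0705 + 0.256) = 5.06 mM/s.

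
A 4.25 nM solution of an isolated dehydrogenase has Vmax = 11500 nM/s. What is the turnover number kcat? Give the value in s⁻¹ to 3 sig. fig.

2710 s⁻¹

kcat = Vmax/[E]total = 11500 nM/s / 4.25 nM = 2710 s⁻¹.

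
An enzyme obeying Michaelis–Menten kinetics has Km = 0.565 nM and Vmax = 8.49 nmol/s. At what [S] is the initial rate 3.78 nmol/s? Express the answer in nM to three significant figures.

0.453 nM

Rearranging v = Vmax[S]/(Km+[S]) gives [S] = Km·v/(Vmax − v).
[S] = 0.565 × 3.78 / (8.49 − 3.78) = 2.136/4.710 = 0.453 nM.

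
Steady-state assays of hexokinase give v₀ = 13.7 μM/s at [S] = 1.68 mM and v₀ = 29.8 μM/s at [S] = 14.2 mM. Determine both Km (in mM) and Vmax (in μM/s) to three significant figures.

Km = 2.66 mM; Vmax = 35.4 μM/s

In reciprocal form, 1/v = (Km/Vmax)·(1/[S]) + 1/Vmax. The two points give (1/[S], 1/v) = (0.5952, 0.07299) and (0.07042, 0.03356).
Slope = (0.07299 − 0.03356)/(0.5952 − 0.07042) = 0.07514; intercept = 0.07299 − 0.07514×0.5952 = 0.02827.
Vmax = 1/intercept = 35.4 μM/s; Km = slope × Vmax = 0.07514 × 35.4 = 2.66 mM.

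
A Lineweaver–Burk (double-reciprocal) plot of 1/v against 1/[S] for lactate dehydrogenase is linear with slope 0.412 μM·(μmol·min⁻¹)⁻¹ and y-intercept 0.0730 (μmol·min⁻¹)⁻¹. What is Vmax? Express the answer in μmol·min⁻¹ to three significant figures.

13.7 μmol·min⁻¹

The y-intercept of a Lineweaver–Burk plot equals 1/Vmax, so Vmax = 1/0.0730 = 13.7 μmol·min⁻¹.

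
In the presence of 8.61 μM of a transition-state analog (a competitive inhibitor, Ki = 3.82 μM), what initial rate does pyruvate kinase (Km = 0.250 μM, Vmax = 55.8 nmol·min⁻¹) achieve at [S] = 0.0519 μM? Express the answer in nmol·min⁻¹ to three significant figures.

3.35 nmol·min⁻¹

α = 1 + [I]/Ki = 1 + 8.61/3.82 = 3.254.
For a competitive inhibitor, Vmax is unchanged and the apparent Km becomes α·Km: Km,app = 0.813 μM, Vmax,app = 55.8 nmol·min⁻¹.
v = Vmax,app·[S]/(Km,app + [S]) = 55.8 × 0.0519/(0.813 + 0.0519) = 3.35 nmol·min⁻¹.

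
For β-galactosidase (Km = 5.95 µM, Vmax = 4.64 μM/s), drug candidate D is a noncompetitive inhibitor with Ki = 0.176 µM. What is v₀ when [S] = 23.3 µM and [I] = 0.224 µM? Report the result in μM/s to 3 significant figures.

With α = 1 + [I]/Ki = 1 + 0.224/0.176 = 2.273, the noncompetitive rate law is v = (Vmax/α)·[S] / (Km + [S]).
v = (4.64/2.273)×23.3 / (5.95 + 23.3) = 47.57/29.25 = 1.63 μM/s.

1.63 μM/s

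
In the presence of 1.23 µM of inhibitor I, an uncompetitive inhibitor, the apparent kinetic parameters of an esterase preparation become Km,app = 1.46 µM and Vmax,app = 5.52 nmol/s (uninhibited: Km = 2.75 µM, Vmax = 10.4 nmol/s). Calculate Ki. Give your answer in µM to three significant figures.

Uncompetitive: Vmax,app = Vmax/α (and Km,app = Km/α) with α = 1 + [I]/Ki.
α = Vmax/Vmax,app = 10.4/5.52 = 1.884.
Ki = [I]/(α − 1) = 1.23/0.8841 = 1.39 µM.

1.39 µM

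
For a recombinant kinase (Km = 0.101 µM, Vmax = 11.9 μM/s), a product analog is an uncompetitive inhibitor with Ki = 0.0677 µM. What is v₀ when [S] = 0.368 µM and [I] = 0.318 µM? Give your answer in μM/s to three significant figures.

α = 1 + [I]/Ki = 1 + 0.318/0.0677 = 5.697.
For an uncompetitive inhibitor, both parameters are divided by α, giving Vmax/α and Km/α: Km,app = 0.0177 µM, Vmax,app = 2.09 μM/s.
v = Vmax,app·[S]/(Km,app + [S]) = 2.09 × 0.368/(0.0177 + 0.368) = 1.99 μM/s.

1.99 μM/s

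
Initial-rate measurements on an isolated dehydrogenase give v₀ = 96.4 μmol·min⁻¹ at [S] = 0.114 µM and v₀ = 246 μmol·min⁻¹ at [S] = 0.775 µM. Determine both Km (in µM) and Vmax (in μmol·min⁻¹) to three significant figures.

In reciprocal form, 1/v = (Km/Vmax)·(1/[S]) + 1/Vmax. The two points give (1/[S], 1/v) = (8.772, 0.01037) and (1.290, 0.004065).
Slope = (0.01037 − 0.004065)/(8.772 − 1.290) = 0.0008432; intercept = 0.01037 − 0.0008432×8.772 = 0.002977.
Vmax = 1/intercept = 336 μmol·min⁻¹; Km = slope × Vmax = 0.0008432 × 336 = 0.283 µM.

Km = 0.283 µM; Vmax = 336 μmol·min⁻¹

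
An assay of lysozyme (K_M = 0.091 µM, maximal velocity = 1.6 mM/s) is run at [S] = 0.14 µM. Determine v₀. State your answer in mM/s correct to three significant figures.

v = Vmax·[S]/(Km + [S]) = 1.6 × 0.14 / (0.091 + 0.14)
  = 0.2240 / 0.2310 = 0.970 mM/s.

0.970 mM/s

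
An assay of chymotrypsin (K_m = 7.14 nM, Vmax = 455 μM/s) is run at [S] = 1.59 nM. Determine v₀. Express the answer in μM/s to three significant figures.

82.9 μM/s

[S]/(Km+[S]) = 1.59/8.730 = 0.1821, the fractional saturation.
v = 0.1821 × Vmax = 0.1821 × 455 = 82.9 μM/s.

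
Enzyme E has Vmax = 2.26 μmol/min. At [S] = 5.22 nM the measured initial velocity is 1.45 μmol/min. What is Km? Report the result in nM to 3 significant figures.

2.92 nM

v/Vmax = 1.45/2.26 = 0.6416 = [S]/(Km+[S]).
So Km + [S] = [S]/0.6416 = 8.136 nM, giving Km = 8.136 − 5.22 = 2.92 nM.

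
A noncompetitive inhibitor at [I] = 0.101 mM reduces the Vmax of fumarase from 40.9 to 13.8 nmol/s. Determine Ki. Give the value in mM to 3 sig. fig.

0.0514 mM

Noncompetitive: Vmax,app = Vmax/α with α = 1 + [I]/Ki.
α = Vmax/Vmax,app = 40.9/13.8 = 2.964.
Since α = 1 + [I]/Ki, [I]/Ki = 2.964 − 1 = 1.964 and Ki = 0.101/1.964 = 0.0514 mM.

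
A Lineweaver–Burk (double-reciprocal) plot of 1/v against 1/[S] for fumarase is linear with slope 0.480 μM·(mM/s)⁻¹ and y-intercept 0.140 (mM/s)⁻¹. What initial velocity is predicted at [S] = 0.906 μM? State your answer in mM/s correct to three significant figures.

1.49 mM/s

The y-intercept is 1/Vmax, so Vmax = 1/0.140 = 7.14 mM/s.
The slope is Km/Vmax, so Km = 0.480 × 7.14 = 3.43 μM.
Then v = 7.14 × 0.906/(3.43 + 0.906) = 1.49 mM/s.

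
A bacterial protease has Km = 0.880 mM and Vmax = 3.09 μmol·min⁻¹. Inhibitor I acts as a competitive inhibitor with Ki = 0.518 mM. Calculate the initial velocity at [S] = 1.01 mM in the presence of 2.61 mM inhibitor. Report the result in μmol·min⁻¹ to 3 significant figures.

With α = 1 + [I]/Ki = 1 + 2.61/0.518 = 6.039, the competitive rate law is v = Vmax[S] / (αKm + [S]).
v = 3.09×1.01 / (6.039×0.880 + 1.01) = 3.121/6.324 = 0.494 μmol·min⁻¹.

0.494 μmol·min⁻¹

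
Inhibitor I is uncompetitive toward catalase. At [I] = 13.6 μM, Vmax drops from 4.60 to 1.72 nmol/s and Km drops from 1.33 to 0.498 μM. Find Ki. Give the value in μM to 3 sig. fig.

8.12 μM

Uncompetitive: Vmax,app = Vmax/α (and Km,app = Km/α) with α = 1 + [I]/Ki.
α = Vmax/Vmax,app = 4.60/1.72 = 2.674.
Ki = [I]/(α − 1) = 13.6/1.674 = 8.12 μM.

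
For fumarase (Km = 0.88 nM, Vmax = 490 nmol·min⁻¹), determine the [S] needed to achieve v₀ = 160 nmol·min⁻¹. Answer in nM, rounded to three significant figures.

0.427 nM

The required fractional saturation is v/Vmax = 160/490 = 0.3265.
Then [S]/(Km+[S]) = 0.3265 ⇒ [S] = 0.88 × 0.3265/(1 − 0.3265) = 0.427 nM.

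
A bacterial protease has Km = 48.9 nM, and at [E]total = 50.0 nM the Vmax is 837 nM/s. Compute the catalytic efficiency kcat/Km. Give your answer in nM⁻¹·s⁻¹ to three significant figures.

kcat = Vmax/[E]total = 837/50.0 = 16.7 s⁻¹.
kcat/Km = 16.7/48.9 = 0.342 nM⁻¹·s⁻¹.

0.342 nM⁻¹·s⁻¹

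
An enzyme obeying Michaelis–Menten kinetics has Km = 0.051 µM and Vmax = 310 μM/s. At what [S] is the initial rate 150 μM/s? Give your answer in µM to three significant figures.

The required fractional saturation is v/Vmax = 150/310 = 0.4839.
Then [S]/(Km+[S]) = 0.4839 ⇒ [S] = 0.051 × 0.4839/(1 − 0.4839) = 0.0478 µM.

0.0478 µM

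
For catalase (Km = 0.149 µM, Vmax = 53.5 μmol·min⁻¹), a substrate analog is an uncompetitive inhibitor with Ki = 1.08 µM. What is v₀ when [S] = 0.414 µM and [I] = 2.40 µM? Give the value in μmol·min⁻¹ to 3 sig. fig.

14.9 μmol·min⁻¹

With α = 1 + [I]/Ki = 1 + 2.40/1.08 = 3.222, the uncompetitive rate law is v = (Vmax/α)·[S] / (Km/α + [S]).
v = (53.5/3.222)×0.414 / (0.149/3.222 + 0.414) = 6.874/0.4602 = 14.9 μmol·min⁻¹.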